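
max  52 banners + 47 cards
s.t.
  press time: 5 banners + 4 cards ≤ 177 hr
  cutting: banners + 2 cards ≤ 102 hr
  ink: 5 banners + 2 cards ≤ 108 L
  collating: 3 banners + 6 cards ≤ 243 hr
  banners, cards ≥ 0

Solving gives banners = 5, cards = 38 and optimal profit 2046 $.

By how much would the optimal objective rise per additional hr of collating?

1.5

Binding: press time and collating. Non-binding: cutting (21 unused), ink (7 unused).
By complementary slackness, y = 0 for the non-binding constraints.
Dual feasibility on the basic columns requires 5·y_press time + 3·y_collating = 52, 4·y_press time + 6·y_collating = 47.
This yields shadow prices y_press time = 9.5, y_collating = 1.5.
Shadow price of collating = 1.5.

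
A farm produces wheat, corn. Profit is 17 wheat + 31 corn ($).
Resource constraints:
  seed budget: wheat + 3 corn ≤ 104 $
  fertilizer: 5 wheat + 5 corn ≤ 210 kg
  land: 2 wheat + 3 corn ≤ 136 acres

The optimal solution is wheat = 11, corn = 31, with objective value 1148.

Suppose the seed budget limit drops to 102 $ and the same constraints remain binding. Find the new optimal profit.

At the optimum: seed budget uses 104 of 104 (binding); fertilizer uses 210 of 210 (binding); land uses 115 of 136 (slack = 21).
Slack constraints have shadow price 0 (complementary slackness).
The binding rows give the dual system: 1·y_seed budget + 5·y_fertilizer = 17 and 3·y_seed budget + 5·y_fertilizer = 31.
Solving: y_seed budget = 7, y_fertilizer = 2.
Δz = y_seed budget·Δb = 7 × (-2) = -14, so new z* = 1148 − 14 = 1134.

1134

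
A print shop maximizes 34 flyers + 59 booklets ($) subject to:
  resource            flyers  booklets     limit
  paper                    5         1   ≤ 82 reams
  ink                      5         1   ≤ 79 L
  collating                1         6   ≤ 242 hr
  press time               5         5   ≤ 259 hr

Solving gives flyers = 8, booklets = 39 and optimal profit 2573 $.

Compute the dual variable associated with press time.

At the optimum: paper uses 79 of 82 (slack = 3); ink uses 79 of 79 (binding); collating uses 242 of 242 (binding); press time uses 235 of 259 (slack = 24).
Slack constraints have shadow price 0 (complementary slackness).
Dual feasibility on the basic columns requires 5·y_ink + 1·y_collating = 34, 1·y_ink + 6·y_collating = 59.
Solving: y_ink = 5, y_collating = 9.
Shadow price of press time = 0.

0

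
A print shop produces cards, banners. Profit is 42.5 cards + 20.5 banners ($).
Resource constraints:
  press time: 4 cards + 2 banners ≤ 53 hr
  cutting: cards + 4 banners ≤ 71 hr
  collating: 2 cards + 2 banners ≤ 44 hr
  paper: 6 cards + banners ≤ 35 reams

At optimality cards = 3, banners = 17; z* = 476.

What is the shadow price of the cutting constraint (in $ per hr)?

3.5

Check each constraint at x*: press time 46/53 (slack 7); cutting 71/71 (tight); collating 40/44 (slack 4); paper 35/35 (tight).
Slack constraints have shadow price 0 (complementary slackness).
Dual feasibility on the basic columns requires 1·y_cutting + 6·y_paper = 42.5, 4·y_cutting + 1·y_paper = 20.5.
→ y_cutting = 3.5 and y_paper = 6.5.
Shadow price of cutting = 3.5.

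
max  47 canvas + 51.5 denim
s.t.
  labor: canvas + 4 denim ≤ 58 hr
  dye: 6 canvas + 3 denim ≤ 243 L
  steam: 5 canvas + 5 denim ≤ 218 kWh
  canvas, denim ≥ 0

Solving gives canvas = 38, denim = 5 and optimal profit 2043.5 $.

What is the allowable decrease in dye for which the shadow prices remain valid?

Binding constraints: labor, dye. The basis is B = [[1,4],[6,3]] with det -21.
Per unit decrease in dye, x* moves by d = (-0.1905, 0.0476).
The basis stays optimal until canvas reaches 0; allowable decrease = 199.5 L.

199.5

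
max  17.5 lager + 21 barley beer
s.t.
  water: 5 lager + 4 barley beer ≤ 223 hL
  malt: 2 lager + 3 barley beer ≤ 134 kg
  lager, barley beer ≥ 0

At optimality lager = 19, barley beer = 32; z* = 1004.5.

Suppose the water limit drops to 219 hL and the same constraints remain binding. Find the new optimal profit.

998.5

Both water and malt are binding at x*.
From A_Bᵀ y = c: 5·y_water + 2·y_malt = 17.5; 4·y_water + 3·y_malt = 21.
→ y_water = 1.5 and y_malt = 5.
Δz = y_water·Δb = 1.5 × (-4) = -6, so new z* = 1004.5 − 6 = 998.5.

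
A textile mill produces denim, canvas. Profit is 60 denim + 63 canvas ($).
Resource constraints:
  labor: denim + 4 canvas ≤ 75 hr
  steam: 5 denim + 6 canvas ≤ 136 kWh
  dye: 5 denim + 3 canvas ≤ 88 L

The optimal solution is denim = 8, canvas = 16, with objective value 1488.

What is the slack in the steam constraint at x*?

0

steam used = 5·8 + 6·16 = 136; slack = 136 − 136 = 0.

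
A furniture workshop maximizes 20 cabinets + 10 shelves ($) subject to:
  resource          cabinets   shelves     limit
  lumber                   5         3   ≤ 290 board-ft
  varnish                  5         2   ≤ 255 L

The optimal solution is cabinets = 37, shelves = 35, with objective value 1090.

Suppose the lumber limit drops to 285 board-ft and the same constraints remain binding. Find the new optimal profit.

1080

Check each constraint at x*: lumber 290/290 (tight); varnish 255/255 (tight).
The binding rows give the dual system: 5·y_lumber + 5·y_varnish = 20 and 3·y_lumber + 2·y_varnish = 10.
Solving: y_lumber = 2, y_varnish = 2.
Δz = y_lumber·Δb = 2 × (-5) = -10, so new z* = 1090 − 10 = 1080.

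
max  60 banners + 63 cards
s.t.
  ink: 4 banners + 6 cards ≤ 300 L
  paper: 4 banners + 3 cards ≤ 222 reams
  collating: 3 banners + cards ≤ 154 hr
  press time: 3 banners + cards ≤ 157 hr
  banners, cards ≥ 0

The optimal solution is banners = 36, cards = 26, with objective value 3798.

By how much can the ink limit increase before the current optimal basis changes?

144

Binding constraints: ink, paper. The basis is B = [[4,6],[4,3]] with det -12.
Per unit increase in ink, x* moves by d = (-0.25, 0.3333).
The basis stays optimal until banners reaches 0; allowable increase = 144 L.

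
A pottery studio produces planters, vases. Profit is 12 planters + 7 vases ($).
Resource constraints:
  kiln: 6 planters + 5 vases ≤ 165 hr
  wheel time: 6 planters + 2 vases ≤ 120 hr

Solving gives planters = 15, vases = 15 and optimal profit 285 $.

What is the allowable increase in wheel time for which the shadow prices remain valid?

Binding constraints: kiln, wheel time. The basis is B = [[6,5],[6,2]] with det -18.
Per unit increase in wheel time, x* moves by d = (0.2778, -0.3333).
The basis stays optimal until vases reaches 0; allowable increase = 45 hr.

45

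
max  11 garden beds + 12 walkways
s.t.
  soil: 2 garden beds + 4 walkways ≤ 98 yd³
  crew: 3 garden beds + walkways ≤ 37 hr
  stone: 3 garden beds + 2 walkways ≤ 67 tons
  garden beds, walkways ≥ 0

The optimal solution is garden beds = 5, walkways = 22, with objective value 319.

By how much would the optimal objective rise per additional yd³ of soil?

Check each constraint at x*: soil 98/98 (tight); crew 37/37 (tight); stone 59/67 (slack 8).
By complementary slackness, y = 0 for the non-binding constraint.
From A_Bᵀ y = c: 2·y_soil + 3·y_crew = 11; 4·y_soil + 1·y_crew = 12.
Solving: y_soil = 2.5, y_crew = 2.
Shadow price of soil = 2.5.

2.5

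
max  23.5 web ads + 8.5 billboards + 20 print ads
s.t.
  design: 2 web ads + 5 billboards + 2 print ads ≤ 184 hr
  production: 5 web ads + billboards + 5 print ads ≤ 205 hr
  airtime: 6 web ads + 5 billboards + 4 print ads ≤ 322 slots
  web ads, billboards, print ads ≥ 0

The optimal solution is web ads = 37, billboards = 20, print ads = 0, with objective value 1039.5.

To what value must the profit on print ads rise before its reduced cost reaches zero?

At the optimum: design uses 174 of 184 (slack = 10); production uses 205 of 205 (binding); airtime uses 322 of 322 (binding).
By complementary slackness, y = 0 for the non-binding constraint.
From A_Bᵀ y = c: 5·y_production + 6·y_airtime = 23.5; 1·y_production + 5·y_airtime = 8.5.
This yields shadow prices y_production = 3.5, y_airtime = 1.
print ads enters the basis when its profit ≥ yᵀa₃ = 3.5·5 + 1·4 = 21.5.

21.5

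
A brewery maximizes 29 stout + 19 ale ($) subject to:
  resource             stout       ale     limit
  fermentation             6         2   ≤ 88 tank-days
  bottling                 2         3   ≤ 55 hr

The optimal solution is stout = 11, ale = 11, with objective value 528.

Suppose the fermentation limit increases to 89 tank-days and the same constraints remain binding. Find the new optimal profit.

Check each constraint at x*: fermentation 88/88 (tight); bottling 55/55 (tight).
The binding rows give the dual system: 6·y_fermentation + 2·y_bottling = 29 and 2·y_fermentation + 3·y_bottling = 19.
Solving: y_fermentation = 3.5, y_bottling = 4.
Δz = y_fermentation·Δb = 3.5 × (1) = 3.5, so new z* = 528 + 3.5 = 531.5.

531.5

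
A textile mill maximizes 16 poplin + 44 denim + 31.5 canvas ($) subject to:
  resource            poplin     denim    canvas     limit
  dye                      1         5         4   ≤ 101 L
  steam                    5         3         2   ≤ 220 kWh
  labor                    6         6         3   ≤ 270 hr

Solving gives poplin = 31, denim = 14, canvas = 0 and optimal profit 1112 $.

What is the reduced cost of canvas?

-1

Binding: dye and labor. Non-binding: steam (23 unused).
Since steam is not tight, its dual is 0.
From A_Bᵀ y = c: 1·y_dye + 6·y_labor = 16; 5·y_dye + 6·y_labor = 44.
Solving: y_dye = 7, y_labor = 1.5.
Reduced cost of canvas: c₃ − yᵀa₃ = 31.5 − (7·4 + 1.5·3) = 31.5 − 32.5 = -1.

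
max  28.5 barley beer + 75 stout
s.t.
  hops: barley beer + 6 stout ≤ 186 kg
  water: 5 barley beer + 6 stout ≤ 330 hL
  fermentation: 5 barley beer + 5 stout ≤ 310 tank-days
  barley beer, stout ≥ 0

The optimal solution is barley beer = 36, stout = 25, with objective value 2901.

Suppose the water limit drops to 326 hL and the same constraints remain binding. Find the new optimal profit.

2885

Check each constraint at x*: hops 186/186 (tight); water 330/330 (tight); fermentation 305/310 (slack 5).
Slack constraints have shadow price 0 (complementary slackness).
Dual feasibility on the basic columns requires 1·y_hops + 5·y_water = 28.5, 6·y_hops + 6·y_water = 75.
This yields shadow prices y_hops = 8.5, y_water = 4.
Δz = y_water·Δb = 4 × (-4) = -16, so new z* = 2901 − 16 = 2885.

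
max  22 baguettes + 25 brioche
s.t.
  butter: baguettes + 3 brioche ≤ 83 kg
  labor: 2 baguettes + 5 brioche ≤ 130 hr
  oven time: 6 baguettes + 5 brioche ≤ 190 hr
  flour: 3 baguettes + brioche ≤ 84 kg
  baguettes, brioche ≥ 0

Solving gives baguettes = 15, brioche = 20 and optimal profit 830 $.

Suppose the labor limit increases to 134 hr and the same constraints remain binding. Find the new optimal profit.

838

Check each constraint at x*: butter 75/83 (slack 8); labor 130/130 (tight); oven time 190/190 (tight); flour 65/84 (slack 19).
Since butter, flour are not tight, their duals are 0.
Dual feasibility on the basic columns requires 2·y_labor + 6·y_oven time = 22, 5·y_labor + 5·y_oven time = 25.
→ y_labor = 2 and y_oven time = 3.
Δz = y_labor·Δb = 2 × (4) = 8, so new z* = 830 + 8 = 838.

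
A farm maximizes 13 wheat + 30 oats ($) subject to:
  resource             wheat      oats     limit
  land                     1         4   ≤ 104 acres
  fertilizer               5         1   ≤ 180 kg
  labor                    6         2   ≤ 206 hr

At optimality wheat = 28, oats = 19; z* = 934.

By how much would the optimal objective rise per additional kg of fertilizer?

Check each constraint at x*: land 104/104 (tight); fertilizer 159/180 (slack 21); labor 206/206 (tight).
Since fertilizer is not tight, its dual is 0.
Dual feasibility on the basic columns requires 1·y_land + 6·y_labor = 13, 4·y_land + 2·y_labor = 30.
Solving: y_land = 7, y_labor = 1.
Shadow price of fertilizer = 0.

0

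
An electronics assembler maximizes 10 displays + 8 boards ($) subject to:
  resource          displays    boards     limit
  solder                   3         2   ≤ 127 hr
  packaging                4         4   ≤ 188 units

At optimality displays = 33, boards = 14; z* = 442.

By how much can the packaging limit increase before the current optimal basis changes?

66

Binding constraints: solder, packaging. The basis is B = [[3,2],[4,4]] with det 4.
Per unit increase in packaging, x* moves by d = (-0.5, 0.75).
The basis stays optimal until displays reaches 0; allowable increase = 66 units.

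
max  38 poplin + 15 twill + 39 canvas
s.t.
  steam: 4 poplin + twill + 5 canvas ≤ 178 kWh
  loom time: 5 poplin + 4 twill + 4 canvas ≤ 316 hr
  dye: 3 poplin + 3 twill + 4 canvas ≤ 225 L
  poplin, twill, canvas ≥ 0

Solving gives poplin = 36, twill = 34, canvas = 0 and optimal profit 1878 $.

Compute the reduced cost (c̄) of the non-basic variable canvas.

Binding: steam and loom time. Non-binding: dye (15 unused).
Slack constraints have shadow price 0 (complementary slackness).
Dual feasibility on the basic columns requires 4·y_steam + 5·y_loom time = 38, 1·y_steam + 4·y_loom time = 15.
Solving: y_steam = 7, y_loom time = 2.
Reduced cost of canvas: c₃ − yᵀa₃ = 39 − (7·5 + 2·4) = 39 − 43 = -4.

-4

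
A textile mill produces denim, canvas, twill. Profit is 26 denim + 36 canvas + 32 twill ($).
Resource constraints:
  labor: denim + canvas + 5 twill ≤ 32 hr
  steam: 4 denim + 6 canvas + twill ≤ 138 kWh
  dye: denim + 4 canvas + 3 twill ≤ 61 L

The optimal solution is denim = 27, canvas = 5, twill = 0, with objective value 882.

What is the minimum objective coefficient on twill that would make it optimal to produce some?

Binding: labor and steam. Non-binding: dye (14 unused).
Since dye is not tight, its dual is 0.
The binding rows give the dual system: 1·y_labor + 4·y_steam = 26 and 1·y_labor + 6·y_steam = 36.
Solving: y_labor = 6, y_steam = 5.
twill enters the basis when its profit ≥ yᵀa₃ = 6·5 + 5·1 = 35.

35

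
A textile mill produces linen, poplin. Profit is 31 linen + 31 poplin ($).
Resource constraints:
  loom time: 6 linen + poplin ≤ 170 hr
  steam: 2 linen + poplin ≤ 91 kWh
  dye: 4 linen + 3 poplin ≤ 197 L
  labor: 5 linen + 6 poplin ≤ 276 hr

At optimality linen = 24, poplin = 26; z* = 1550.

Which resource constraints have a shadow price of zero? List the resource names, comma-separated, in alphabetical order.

dye, steam

loom time: 170/170 (binding)
steam: 74/91 (slack 17)
dye: 174/197 (slack 23)
labor: 276/276 (binding)
By complementary slackness, a constraint with positive slack has shadow price 0 → dye, steam.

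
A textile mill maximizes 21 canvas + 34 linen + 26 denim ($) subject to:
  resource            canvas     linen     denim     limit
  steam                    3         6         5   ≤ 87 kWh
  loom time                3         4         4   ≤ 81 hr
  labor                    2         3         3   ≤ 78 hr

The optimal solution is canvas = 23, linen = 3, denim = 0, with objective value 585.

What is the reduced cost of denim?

-5

At the optimum: steam uses 87 of 87 (binding); loom time uses 81 of 81 (binding); labor uses 55 of 78 (slack = 23).
By complementary slackness, y = 0 for the non-binding constraint.
Dual feasibility on the basic columns requires 3·y_steam + 3·y_loom time = 21, 6·y_steam + 4·y_loom time = 34.
Solving: y_steam = 3, y_loom time = 4.
Reduced cost of denim: c₃ − yᵀa₃ = 26 − (3·5 + 4·4) = 26 − 31 = -5.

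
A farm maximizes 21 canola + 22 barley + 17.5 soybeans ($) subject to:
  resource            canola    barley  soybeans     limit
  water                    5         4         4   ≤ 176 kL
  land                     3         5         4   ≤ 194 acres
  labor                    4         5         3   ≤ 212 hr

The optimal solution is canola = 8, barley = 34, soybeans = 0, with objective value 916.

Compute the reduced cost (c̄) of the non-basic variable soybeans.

At the optimum: water uses 176 of 176 (binding); land uses 194 of 194 (binding); labor uses 202 of 212 (slack = 10).
Slack constraints have shadow price 0 (complementary slackness).
From A_Bᵀ y = c: 5·y_water + 3·y_land = 21; 4·y_water + 5·y_land = 22.
This yields shadow prices y_water = 3, y_land = 2.
Reduced cost of soybeans: c₃ − yᵀa₃ = 17.5 − (3·4 + 2·4) = 17.5 − 20 = -2.5.

-2.5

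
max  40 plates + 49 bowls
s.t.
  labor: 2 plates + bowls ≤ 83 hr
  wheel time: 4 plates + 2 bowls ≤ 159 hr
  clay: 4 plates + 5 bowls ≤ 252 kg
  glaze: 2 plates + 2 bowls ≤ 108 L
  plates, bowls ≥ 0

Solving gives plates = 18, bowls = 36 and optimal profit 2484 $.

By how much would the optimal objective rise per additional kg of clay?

9

At the optimum: labor uses 72 of 83 (slack = 11); wheel time uses 144 of 159 (slack = 15); clay uses 252 of 252 (binding); glaze uses 108 of 108 (binding).
By complementary slackness, y = 0 for the non-binding constraints.
From A_Bᵀ y = c: 4·y_clay + 2·y_glaze = 40; 5·y_clay + 2·y_glaze = 49.
Solving: y_clay = 9, y_glaze = 2.
Shadow price of clay = 9.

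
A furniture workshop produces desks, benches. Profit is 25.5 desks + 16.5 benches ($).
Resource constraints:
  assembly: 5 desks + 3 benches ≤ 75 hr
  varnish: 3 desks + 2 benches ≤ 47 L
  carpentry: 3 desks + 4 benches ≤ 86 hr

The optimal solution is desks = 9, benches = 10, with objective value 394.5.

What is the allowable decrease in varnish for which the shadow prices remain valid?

Binding constraints: assembly, varnish. The basis is B = [[5,3],[3,2]] with det 1.
Per unit decrease in varnish, x* moves by d = (3, -5).
The basis stays optimal until benches reaches 0; allowable decrease = 2 L.

2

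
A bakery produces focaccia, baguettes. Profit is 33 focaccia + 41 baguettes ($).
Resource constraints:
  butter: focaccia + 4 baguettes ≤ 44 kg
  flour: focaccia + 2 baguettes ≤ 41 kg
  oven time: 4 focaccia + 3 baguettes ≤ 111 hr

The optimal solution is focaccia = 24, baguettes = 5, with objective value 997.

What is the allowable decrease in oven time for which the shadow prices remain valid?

78

Binding constraints: butter, oven time. The basis is B = [[1,4],[4,3]] with det -13.
Per unit decrease in oven time, x* moves by d = (-0.3077, 0.0769).
The basis stays optimal until focaccia reaches 0; allowable decrease = 78 hr.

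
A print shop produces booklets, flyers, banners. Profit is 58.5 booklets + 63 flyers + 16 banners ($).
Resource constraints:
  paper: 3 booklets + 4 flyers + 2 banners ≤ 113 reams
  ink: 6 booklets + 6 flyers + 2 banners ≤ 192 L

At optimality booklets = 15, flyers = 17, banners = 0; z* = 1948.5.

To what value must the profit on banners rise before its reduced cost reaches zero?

24

Both paper and ink are binding at x*.
From A_Bᵀ y = c: 3·y_paper + 6·y_ink = 58.5; 4·y_paper + 6·y_ink = 63.
Solving: y_paper = 4.5, y_ink = 7.5.
banners enters the basis when its profit ≥ yᵀa₃ = 4.5·2 + 7.5·2 = 24.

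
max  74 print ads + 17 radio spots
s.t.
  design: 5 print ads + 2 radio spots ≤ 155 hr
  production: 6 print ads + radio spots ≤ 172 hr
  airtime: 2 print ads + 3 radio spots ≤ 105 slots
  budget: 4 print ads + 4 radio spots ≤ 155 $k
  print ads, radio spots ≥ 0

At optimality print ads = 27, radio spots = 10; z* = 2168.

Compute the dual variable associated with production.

9

Binding: design and production. Non-binding: airtime (21 unused), budget (7 unused).
Since airtime, budget are not tight, their duals are 0.
From A_Bᵀ y = c: 5·y_design + 6·y_production = 74; 2·y_design + 1·y_production = 17.
→ y_design = 4 and y_production = 9.
Shadow price of production = 9.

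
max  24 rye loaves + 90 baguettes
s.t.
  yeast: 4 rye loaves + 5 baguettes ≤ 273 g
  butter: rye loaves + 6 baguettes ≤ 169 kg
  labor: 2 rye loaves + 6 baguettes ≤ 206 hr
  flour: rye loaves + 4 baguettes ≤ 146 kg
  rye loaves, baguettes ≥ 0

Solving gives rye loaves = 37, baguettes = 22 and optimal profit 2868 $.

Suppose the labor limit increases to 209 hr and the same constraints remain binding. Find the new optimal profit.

At the optimum: yeast uses 258 of 273 (slack = 15); butter uses 169 of 169 (binding); labor uses 206 of 206 (binding); flour uses 125 of 146 (slack = 21).
By complementary slackness, y = 0 for the non-binding constraints.
From A_Bᵀ y = c: 1·y_butter + 2·y_labor = 24; 6·y_butter + 6·y_labor = 90.
This yields shadow prices y_butter = 6, y_labor = 9.
Δz = y_labor·Δb = 9 × (3) = 27, so new z* = 2868 + 27 = 2895.

2895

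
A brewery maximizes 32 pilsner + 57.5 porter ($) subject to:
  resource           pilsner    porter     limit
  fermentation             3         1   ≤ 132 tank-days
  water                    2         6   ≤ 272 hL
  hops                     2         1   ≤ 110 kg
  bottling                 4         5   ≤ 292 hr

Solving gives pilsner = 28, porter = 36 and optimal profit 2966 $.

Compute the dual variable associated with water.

5

Binding: water and bottling. Non-binding: fermentation (12 unused), hops (18 unused).
Slack constraints have shadow price 0 (complementary slackness).
Dual feasibility on the basic columns requires 2·y_water + 4·y_bottling = 32, 6·y_water + 5·y_bottling = 57.5.
This yields shadow prices y_water = 5, y_bottling = 5.5.
Shadow price of water = 5.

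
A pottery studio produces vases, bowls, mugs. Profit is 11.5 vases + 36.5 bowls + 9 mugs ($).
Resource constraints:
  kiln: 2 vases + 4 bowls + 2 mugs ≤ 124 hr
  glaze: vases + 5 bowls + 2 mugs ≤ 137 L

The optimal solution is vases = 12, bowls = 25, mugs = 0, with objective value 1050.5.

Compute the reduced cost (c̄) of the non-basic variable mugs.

Both kiln and glaze are binding at x*.
From A_Bᵀ y = c: 2·y_kiln + 1·y_glaze = 11.5; 4·y_kiln + 5·y_glaze = 36.5.
→ y_kiln = 3.5 and y_glaze = 4.5.
Reduced cost of mugs: c₃ − yᵀa₃ = 9 − (3.5·2 + 4.5·2) = 9 − 16 = -7.

-7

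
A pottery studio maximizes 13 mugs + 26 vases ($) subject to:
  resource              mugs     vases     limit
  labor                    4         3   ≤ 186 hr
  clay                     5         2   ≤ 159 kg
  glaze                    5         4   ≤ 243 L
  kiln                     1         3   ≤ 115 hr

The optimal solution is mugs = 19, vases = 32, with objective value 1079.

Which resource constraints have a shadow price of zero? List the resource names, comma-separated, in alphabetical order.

glaze, labor

labor: 172/186 (slack 14)
clay: 159/159 (binding)
glaze: 223/243 (slack 20)
kiln: 115/115 (binding)
By complementary slackness, a constraint with positive slack has shadow price 0 → glaze, labor.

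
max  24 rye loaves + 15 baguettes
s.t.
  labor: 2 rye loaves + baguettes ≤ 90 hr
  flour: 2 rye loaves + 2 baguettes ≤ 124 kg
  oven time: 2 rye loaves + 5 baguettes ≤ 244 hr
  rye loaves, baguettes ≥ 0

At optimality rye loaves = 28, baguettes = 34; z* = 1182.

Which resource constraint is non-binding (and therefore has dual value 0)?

labor: 90/90 (binding)
flour: 124/124 (binding)
oven time: 226/244 (slack 18)
By complementary slackness, a constraint with positive slack has shadow price 0 → oven time.

oven time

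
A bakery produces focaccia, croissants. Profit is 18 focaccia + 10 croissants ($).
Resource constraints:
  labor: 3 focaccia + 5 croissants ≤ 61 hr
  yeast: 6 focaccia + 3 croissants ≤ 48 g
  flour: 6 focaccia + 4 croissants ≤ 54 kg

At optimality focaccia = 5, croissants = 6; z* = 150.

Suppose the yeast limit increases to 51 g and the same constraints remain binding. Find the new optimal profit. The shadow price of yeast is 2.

Δb = 3, so new z* = 150 + (2)·(3) = 150 + 6 = 156.

156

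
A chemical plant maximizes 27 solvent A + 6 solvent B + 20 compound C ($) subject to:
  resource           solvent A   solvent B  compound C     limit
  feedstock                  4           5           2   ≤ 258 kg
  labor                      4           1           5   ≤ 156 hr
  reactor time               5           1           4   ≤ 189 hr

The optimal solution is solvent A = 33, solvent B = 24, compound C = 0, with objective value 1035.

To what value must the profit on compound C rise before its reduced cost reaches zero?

27

At the optimum: feedstock uses 252 of 258 (slack = 6); labor uses 156 of 156 (binding); reactor time uses 189 of 189 (binding).
By complementary slackness, y = 0 for the non-binding constraint.
The binding rows give the dual system: 4·y_labor + 5·y_reactor time = 27 and 1·y_labor + 1·y_reactor time = 6.
This yields shadow prices y_labor = 3, y_reactor time = 3.
compound C enters the basis when its profit ≥ yᵀa₃ = 3·5 + 3·4 = 27.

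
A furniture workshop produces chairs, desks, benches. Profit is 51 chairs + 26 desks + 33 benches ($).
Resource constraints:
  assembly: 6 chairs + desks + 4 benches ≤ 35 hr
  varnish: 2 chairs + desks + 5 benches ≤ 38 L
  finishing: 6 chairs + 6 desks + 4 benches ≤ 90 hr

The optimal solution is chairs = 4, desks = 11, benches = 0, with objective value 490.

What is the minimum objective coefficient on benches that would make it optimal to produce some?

Check each constraint at x*: assembly 35/35 (tight); varnish 19/38 (slack 19); finishing 90/90 (tight).
By complementary slackness, y = 0 for the non-binding constraint.
Dual feasibility on the basic columns requires 6·y_assembly + 6·y_finishing = 51, 1·y_assembly + 6·y_finishing = 26.
→ y_assembly = 5 and y_finishing = 3.5.
benches enters the basis when its profit ≥ yᵀa₃ = 5·4 + 3.5·4 = 34.

34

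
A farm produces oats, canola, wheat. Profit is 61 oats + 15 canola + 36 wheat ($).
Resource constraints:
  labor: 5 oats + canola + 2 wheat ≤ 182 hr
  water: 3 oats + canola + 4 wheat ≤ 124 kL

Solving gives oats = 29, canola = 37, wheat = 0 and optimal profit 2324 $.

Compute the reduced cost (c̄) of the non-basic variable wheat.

Both labor and water are binding at x*.
The binding rows give the dual system: 5·y_labor + 3·y_water = 61 and 1·y_labor + 1·y_water = 15.
Solving: y_labor = 8, y_water = 7.
Reduced cost of wheat: c₃ − yᵀa₃ = 36 − (8·2 + 7·4) = 36 − 44 = -8.

-8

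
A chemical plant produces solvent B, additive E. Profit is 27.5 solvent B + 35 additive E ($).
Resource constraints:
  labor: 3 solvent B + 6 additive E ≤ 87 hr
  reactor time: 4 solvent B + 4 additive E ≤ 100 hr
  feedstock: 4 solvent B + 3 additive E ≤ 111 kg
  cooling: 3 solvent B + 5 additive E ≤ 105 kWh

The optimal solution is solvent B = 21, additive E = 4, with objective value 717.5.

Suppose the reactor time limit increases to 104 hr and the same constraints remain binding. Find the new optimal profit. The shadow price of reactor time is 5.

Δb = 4, so new z* = 717.5 + (5)·(4) = 717.5 + 20 = 737.5.

737.5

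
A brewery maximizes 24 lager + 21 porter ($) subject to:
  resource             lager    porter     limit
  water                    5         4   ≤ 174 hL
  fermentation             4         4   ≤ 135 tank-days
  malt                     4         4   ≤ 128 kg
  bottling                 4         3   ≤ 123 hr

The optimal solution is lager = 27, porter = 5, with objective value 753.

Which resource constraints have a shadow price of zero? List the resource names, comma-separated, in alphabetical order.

water: 155/174 (slack 19)
fermentation: 128/135 (slack 7)
malt: 128/128 (binding)
bottling: 123/123 (binding)
By complementary slackness, a constraint with positive slack has shadow price 0 → fermentation, water.

fermentation, water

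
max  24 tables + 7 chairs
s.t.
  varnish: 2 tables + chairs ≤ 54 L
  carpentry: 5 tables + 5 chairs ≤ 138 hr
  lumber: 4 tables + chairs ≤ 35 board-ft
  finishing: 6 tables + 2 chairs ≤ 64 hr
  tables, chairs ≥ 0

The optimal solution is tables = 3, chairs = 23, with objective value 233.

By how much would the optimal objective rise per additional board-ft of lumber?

Check each constraint at x*: varnish 29/54 (slack 25); carpentry 130/138 (slack 8); lumber 35/35 (tight); finishing 64/64 (tight).
By complementary slackness, y = 0 for the non-binding constraints.
From A_Bᵀ y = c: 4·y_lumber + 6·y_finishing = 24; 1·y_lumber + 2·y_finishing = 7.
Solving: y_lumber = 3, y_finishing = 2.
Shadow price of lumber = 3.

3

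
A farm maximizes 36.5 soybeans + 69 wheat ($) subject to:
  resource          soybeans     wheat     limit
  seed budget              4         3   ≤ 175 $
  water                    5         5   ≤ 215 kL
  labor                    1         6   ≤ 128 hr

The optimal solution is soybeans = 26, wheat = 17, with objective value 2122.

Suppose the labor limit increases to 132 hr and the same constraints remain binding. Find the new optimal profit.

Check each constraint at x*: seed budget 155/175 (slack 20); water 215/215 (tight); labor 128/128 (tight).
Since seed budget is not tight, its dual is 0.
Dual feasibility on the basic columns requires 5·y_water + 1·y_labor = 36.5, 5·y_water + 6·y_labor = 69.
This yields shadow prices y_water = 6, y_labor = 6.5.
Δz = y_labor·Δb = 6.5 × (4) = 26, so new z* = 2122 + 26 = 2148.

2148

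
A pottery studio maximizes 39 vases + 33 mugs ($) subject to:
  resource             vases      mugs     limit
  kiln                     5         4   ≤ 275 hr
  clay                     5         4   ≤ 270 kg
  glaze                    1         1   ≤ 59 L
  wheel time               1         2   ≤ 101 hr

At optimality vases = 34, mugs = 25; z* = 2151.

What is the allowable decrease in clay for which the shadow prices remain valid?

Binding constraints: clay, glaze. The basis is B = [[5,4],[1,1]] with det 1.
Per unit decrease in clay, x* moves by d = (-1, 1).
The basis stays optimal until wheel time becomes binding; allowable decrease = 17 kg.

17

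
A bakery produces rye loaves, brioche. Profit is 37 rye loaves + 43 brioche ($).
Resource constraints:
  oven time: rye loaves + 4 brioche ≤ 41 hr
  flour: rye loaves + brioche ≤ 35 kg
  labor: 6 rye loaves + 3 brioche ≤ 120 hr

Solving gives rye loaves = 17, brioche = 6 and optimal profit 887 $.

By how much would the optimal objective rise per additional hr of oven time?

7

Binding: oven time and labor. Non-binding: flour (12 unused).
Slack constraints have shadow price 0 (complementary slackness).
From A_Bᵀ y = c: 1·y_oven time + 6·y_labor = 37; 4·y_oven time + 3·y_labor = 43.
→ y_oven time = 7 and y_labor = 5.
Shadow price of oven time = 7.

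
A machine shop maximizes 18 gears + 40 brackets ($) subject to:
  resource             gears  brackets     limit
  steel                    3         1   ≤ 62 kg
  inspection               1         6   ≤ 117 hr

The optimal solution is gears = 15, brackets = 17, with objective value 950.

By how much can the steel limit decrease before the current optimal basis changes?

42.5

Binding constraints: steel, inspection. The basis is B = [[3,1],[1,6]] with det 17.
Per unit decrease in steel, x* moves by d = (-0.3529, 0.0588).
The basis stays optimal until gears reaches 0; allowable decrease = 42.5 kg.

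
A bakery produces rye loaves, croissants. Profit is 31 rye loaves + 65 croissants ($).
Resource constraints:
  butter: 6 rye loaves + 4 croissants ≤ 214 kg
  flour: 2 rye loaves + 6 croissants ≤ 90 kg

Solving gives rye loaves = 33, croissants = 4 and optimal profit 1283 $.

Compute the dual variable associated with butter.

2

Check each constraint at x*: butter 214/214 (tight); flour 90/90 (tight).
The binding rows give the dual system: 6·y_butter + 2·y_flour = 31 and 4·y_butter + 6·y_flour = 65.
→ y_butter = 2 and y_flour = 9.5.
Shadow price of butter = 2.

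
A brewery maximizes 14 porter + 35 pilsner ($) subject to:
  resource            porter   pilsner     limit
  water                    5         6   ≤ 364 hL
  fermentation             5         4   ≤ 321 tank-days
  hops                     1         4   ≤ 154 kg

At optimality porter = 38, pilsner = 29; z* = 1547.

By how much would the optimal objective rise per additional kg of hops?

Check each constraint at x*: water 364/364 (tight); fermentation 306/321 (slack 15); hops 154/154 (tight).
By complementary slackness, y = 0 for the non-binding constraint.
From A_Bᵀ y = c: 5·y_water + 1·y_hops = 14; 6·y_water + 4·y_hops = 35.
Solving: y_water = 1.5, y_hops = 6.5.
Shadow price of hops = 6.5.

6.5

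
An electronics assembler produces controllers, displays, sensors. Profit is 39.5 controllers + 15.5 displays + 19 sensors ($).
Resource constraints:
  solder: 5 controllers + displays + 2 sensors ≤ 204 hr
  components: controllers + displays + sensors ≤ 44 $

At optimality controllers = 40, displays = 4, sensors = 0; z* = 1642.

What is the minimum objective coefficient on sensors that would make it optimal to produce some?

21.5

Check each constraint at x*: solder 204/204 (tight); components 44/44 (tight).
Dual feasibility on the basic columns requires 5·y_solder + 1·y_components = 39.5, 1·y_solder + 1·y_components = 15.5.
Solving: y_solder = 6, y_components = 9.5.
sensors enters the basis when its profit ≥ yᵀa₃ = 6·2 + 9.5·1 = 21.5.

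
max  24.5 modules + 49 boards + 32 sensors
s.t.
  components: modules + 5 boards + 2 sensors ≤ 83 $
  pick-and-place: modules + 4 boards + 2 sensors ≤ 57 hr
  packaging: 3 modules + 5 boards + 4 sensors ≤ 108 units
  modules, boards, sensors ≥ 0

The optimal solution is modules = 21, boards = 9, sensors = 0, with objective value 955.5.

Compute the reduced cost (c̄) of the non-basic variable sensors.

-3

At the optimum: components uses 66 of 83 (slack = 17); pick-and-place uses 57 of 57 (binding); packaging uses 108 of 108 (binding).
By complementary slackness, y = 0 for the non-binding constraint.
The binding rows give the dual system: 1·y_pick-and-place + 3·y_packaging = 24.5 and 4·y_pick-and-place + 5·y_packaging = 49.
→ y_pick-and-place = 3.5 and y_packaging = 7.
Reduced cost of sensors: c₃ − yᵀa₃ = 32 − (3.5·2 + 7·4) = 32 − 35 = -3.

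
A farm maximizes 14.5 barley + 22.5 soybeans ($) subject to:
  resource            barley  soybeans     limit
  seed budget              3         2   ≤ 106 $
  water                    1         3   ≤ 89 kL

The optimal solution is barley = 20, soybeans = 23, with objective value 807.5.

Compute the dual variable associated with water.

5.5

Both seed budget and water are binding at x*.
Dual feasibility on the basic columns requires 3·y_seed budget + 1·y_water = 14.5, 2·y_seed budget + 3·y_water = 22.5.
→ y_seed budget = 3 and y_water = 5.5.
Shadow price of water = 5.5.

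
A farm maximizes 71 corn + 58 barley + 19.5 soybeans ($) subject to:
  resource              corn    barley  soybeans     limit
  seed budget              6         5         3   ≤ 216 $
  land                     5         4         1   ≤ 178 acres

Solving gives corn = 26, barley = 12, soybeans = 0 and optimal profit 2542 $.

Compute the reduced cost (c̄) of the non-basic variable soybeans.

-5.5

At the optimum: seed budget uses 216 of 216 (binding); land uses 178 of 178 (binding).
The binding rows give the dual system: 6·y_seed budget + 5·y_land = 71 and 5·y_seed budget + 4·y_land = 58.
This yields shadow prices y_seed budget = 6, y_land = 7.
Reduced cost of soybeans: c₃ − yᵀa₃ = 19.5 − (6·3 + 7·1) = 19.5 − 25 = -5.5.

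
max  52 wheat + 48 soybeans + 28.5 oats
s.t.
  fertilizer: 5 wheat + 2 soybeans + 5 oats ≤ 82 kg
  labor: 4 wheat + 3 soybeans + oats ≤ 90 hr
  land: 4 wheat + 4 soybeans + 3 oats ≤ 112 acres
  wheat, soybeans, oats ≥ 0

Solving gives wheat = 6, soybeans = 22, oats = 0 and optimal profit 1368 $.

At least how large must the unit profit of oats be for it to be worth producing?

Binding: labor and land. Non-binding: fertilizer (8 unused).
Since fertilizer is not tight, its dual is 0.
The binding rows give the dual system: 4·y_labor + 4·y_land = 52 and 3·y_labor + 4·y_land = 48.
This yields shadow prices y_labor = 4, y_land = 9.
oats enters the basis when its profit ≥ yᵀa₃ = 4·1 + 9·3 = 31.

31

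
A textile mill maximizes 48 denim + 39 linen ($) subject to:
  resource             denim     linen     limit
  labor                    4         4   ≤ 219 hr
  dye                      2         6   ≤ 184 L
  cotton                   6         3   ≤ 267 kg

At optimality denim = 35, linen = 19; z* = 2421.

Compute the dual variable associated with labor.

0

At the optimum: labor uses 216 of 219 (slack = 3); dye uses 184 of 184 (binding); cotton uses 267 of 267 (binding).
By complementary slackness, y = 0 for the non-binding constraint.
Dual feasibility on the basic columns requires 2·y_dye + 6·y_cotton = 48, 6·y_dye + 3·y_cotton = 39.
This yields shadow prices y_dye = 3, y_cotton = 7.
Shadow price of labor = 0.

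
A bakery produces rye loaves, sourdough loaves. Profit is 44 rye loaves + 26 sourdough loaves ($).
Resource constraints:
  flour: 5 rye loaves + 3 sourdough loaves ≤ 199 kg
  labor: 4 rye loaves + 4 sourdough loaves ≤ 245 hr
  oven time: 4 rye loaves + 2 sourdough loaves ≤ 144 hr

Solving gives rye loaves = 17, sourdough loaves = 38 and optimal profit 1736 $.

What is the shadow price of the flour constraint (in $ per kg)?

8

At the optimum: flour uses 199 of 199 (binding); labor uses 220 of 245 (slack = 25); oven time uses 144 of 144 (binding).
Slack constraints have shadow price 0 (complementary slackness).
From A_Bᵀ y = c: 5·y_flour + 4·y_oven time = 44; 3·y_flour + 2·y_oven time = 26.
→ y_flour = 8 and y_oven time = 1.
Shadow price of flour = 8.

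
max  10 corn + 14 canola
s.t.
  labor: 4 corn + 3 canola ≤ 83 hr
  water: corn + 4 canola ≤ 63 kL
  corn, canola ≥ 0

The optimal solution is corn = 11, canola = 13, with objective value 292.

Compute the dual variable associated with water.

At the optimum: labor uses 83 of 83 (binding); water uses 63 of 63 (binding).
The binding rows give the dual system: 4·y_labor + 1·y_water = 10 and 3·y_labor + 4·y_water = 14.
This yields shadow prices y_labor = 2, y_water = 2.
Shadow price of water = 2.

2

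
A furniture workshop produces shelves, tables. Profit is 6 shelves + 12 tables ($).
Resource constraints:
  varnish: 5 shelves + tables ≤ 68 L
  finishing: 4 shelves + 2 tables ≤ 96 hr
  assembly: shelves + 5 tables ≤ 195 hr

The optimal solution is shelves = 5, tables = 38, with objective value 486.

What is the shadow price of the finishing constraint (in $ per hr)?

Binding: finishing and assembly. Non-binding: varnish (5 unused).
Slack constraints have shadow price 0 (complementary slackness).
Dual feasibility on the basic columns requires 4·y_finishing + 1·y_assembly = 6, 2·y_finishing + 5·y_assembly = 12.
→ y_finishing = 1 and y_assembly = 2.
Shadow price of finishing = 1.

1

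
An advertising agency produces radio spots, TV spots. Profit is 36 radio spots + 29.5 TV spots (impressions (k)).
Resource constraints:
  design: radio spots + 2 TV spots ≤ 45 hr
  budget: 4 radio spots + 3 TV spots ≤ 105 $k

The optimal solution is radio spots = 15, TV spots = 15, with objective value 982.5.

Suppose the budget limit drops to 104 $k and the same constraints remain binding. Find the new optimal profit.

974

Check each constraint at x*: design 45/45 (tight); budget 105/105 (tight).
The binding rows give the dual system: 1·y_design + 4·y_budget = 36 and 2·y_design + 3·y_budget = 29.5.
This yields shadow prices y_design = 2, y_budget = 8.5.
Δz = y_budget·Δb = 8.5 × (-1) = -8.5, so new z* = 982.5 − 8.5 = 974.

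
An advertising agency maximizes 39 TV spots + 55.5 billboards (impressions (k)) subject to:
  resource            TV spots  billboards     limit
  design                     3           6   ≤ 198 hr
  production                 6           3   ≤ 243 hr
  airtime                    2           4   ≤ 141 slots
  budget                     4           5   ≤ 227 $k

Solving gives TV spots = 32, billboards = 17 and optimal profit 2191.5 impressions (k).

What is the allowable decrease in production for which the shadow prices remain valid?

144

Binding constraints: design, production. The basis is B = [[3,6],[6,3]] with det -27.
Per unit decrease in production, x* moves by d = (-0.2222, 0.1111).
The basis stays optimal until TV spots reaches 0; allowable decrease = 144 hr.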